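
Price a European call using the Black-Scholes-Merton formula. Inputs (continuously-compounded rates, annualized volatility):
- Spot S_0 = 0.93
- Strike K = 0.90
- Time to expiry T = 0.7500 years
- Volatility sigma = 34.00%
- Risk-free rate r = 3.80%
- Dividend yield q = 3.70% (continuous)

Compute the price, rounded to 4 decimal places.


d1 = (ln(S/K) + (r - q + 0.5*sigma^2) * T) / (sigma * sqrt(T)) = 0.26113153
d2 = d1 - sigma * sqrt(T) = -0.03331711
exp(-rT) = 0.97190229; exp(-qT) = 0.97263149
C = S_0 * exp(-qT) * N(d1) - K * exp(-rT) * N(d2)
N(d1) = 0.60300446; N(d2) = 0.48671086
C = 0.9300 * 0.97263149 * 0.60300446 - 0.9000 * 0.97190229 * 0.48671086 = 0.1197

Answer: Price = 0.1197


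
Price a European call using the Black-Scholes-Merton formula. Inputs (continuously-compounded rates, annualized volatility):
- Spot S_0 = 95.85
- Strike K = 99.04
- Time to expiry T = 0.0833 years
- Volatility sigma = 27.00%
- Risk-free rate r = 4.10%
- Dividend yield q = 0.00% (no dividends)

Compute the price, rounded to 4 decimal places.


Answer: Price = 1.8087

Derivation:
d1 = (ln(S/K) + (r - q + 0.5*sigma^2) * T) / (sigma * sqrt(T)) = -0.33733952
d2 = d1 - sigma * sqrt(T) = -0.41526622
exp(-rT) = 0.99659053; exp(-qT) = 1.00000000
C = S_0 * exp(-qT) * N(d1) - K * exp(-rT) * N(d2)
N(d1) = 0.36793049; N(d2) = 0.33897351
C = 95.8500 * 1.00000000 * 0.36793049 - 99.0400 * 0.99659053 * 0.33897351 = 1.8087


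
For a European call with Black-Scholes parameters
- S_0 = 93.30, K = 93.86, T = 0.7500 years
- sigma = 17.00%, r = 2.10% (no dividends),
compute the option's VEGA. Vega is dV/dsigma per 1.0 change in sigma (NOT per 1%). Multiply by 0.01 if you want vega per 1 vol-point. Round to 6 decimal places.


d1 = 0.1399449335; d2 = -0.0072793851
phi(d1) = 0.3950547858; exp(-qT) = 1.0000000000; exp(-rT) = 0.9843733826
Vega = S * exp(-qT) * phi(d1) * sqrt(T) = 93.3000 * 1.0000000000 * 0.3950547858 * 0.8660254038 = 31.920494

Answer: Vega = 31.920494


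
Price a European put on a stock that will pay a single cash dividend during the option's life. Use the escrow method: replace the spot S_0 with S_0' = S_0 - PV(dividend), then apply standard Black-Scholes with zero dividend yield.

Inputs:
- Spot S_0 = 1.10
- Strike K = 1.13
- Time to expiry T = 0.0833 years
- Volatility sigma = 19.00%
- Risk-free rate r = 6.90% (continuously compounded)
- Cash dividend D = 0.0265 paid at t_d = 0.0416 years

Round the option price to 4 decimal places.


PV(D) = D * exp(-r * t_d) = 0.0265 * 0.99713372 = 0.02642404
S_0' = S_0 - PV(D) = 1.1000 - 0.02642404 = 1.07357596
d1 = (ln(S_0'/K) + (r + sigma^2/2)*T) / (sigma*sqrt(T)) = -0.80184969
d2 = d1 - sigma*sqrt(T) = -0.85668700
exp(-rT) = 0.99426879
N(-d1) = 0.78868004; N(-d2) = 0.80419105
P = K * exp(-rT) * N(-d2) - S_0' * N(-d1) = 1.1300 * 0.99426879 * 0.80419105 - 1.07357596 * 0.78868004 = 0.0568

Answer: Price = 0.0568


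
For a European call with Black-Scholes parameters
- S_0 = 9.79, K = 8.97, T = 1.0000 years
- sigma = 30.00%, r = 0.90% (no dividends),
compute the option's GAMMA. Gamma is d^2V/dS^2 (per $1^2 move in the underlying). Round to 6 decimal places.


Answer: Gamma = 0.121539

Derivation:
d1 = 0.4715859349; d2 = 0.1715859349
phi(d1) = 0.3569587036; exp(-qT) = 1.0000000000; exp(-rT) = 0.9910403788
Gamma = exp(-qT) * phi(d1) / (S * sigma * sqrt(T)) = 1.0000000000 * 0.3569587036 / (9.7900 * 0.3000 * 1.0000000000) = 0.121539


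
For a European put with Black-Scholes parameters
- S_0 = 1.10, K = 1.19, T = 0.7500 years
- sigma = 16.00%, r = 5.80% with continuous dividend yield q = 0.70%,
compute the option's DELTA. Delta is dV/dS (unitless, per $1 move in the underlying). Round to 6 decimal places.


d1 = -0.2222302543; d2 = -0.3607943189
phi(d1) = 0.3892117744; exp(-qT) = 0.9947637572; exp(-rT) = 0.9574325541
N(-d1) = 0.5879326783
Delta = -exp(-qT) * N(-d1) = -0.9947637572 * 0.5879326783 = -0.584854

Answer: Delta = -0.584854


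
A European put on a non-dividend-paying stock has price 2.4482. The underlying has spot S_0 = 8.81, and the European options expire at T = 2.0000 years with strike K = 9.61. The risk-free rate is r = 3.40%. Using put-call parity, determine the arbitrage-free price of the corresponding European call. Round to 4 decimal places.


Answer: Call price = 2.2800

Derivation:
Put-call parity: C - P = S_0 * exp(-qT) - K * exp(-rT).
S_0 * exp(-qT) = 8.8100 * 1.00000000 = 8.81000000
K * exp(-rT) = 9.6100 * 0.93426047 = 8.97824315
C = P + S*exp(-qT) - K*exp(-rT)
C = 2.4482 + 8.81000000 - 8.97824315 = 2.2800


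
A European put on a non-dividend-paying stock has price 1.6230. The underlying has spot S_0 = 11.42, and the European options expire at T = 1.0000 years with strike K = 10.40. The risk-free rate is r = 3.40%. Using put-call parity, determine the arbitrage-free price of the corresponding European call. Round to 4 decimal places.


Answer: Call price = 2.9907

Derivation:
Put-call parity: C - P = S_0 * exp(-qT) - K * exp(-rT).
S_0 * exp(-qT) = 11.4200 * 1.00000000 = 11.42000000
K * exp(-rT) = 10.4000 * 0.96657150 = 10.05234365
C = P + S*exp(-qT) - K*exp(-rT)
C = 1.6230 + 11.42000000 - 10.05234365 = 2.9907


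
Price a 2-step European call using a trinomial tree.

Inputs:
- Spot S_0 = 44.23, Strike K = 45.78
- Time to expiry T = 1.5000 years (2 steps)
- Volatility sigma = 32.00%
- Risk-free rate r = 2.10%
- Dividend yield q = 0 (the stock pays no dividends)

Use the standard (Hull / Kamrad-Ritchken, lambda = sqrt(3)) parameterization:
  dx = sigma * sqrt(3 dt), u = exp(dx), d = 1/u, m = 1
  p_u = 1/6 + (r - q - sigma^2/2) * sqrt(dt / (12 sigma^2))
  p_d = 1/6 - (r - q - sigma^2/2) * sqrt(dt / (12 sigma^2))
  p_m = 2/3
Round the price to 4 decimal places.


Answer: Price = V(0,0) = 6.1336

Derivation:
dt = T/N = 0.750000; dx = sigma*sqrt(3*dt) = 0.480000
u = exp(dx) = 1.616074; d = 1/u = 0.618783
p_u = 0.143073, p_m = 0.666667, p_d = 0.190260
Discount per step: exp(-r*dt) = 0.984373
Stock lattice S(k, j) with j the centered position index:
  k=0: S(0,+0) = 44.2300
  k=1: S(1,-1) = 27.3688; S(1,+0) = 44.2300; S(1,+1) = 71.4790
  k=2: S(2,-2) = 16.9354; S(2,-1) = 27.3688; S(2,+0) = 44.2300; S(2,+1) = 71.4790; S(2,+2) = 115.5153
Terminal payoffs V(N, j) = max(S_T - K, 0):
  V(2,-2) = 0.000000; V(2,-1) = 0.000000; V(2,+0) = 0.000000; V(2,+1) = 25.698971; V(2,+2) = 69.735335
Backward induction: V(k, j) = exp(-r*dt) * [p_u * V(k+1, j+1) + p_m * V(k+1, j) + p_d * V(k+1, j-1)]
  V(1,-1) = exp(-r*dt) * [p_u*0.000000 + p_m*0.000000 + p_d*0.000000] = 0.000000
  V(1,+0) = exp(-r*dt) * [p_u*25.698971 + p_m*0.000000 + p_d*0.000000] = 3.619370
  V(1,+1) = exp(-r*dt) * [p_u*69.735335 + p_m*25.698971 + p_d*0.000000] = 26.686249
  V(0,+0) = exp(-r*dt) * [p_u*26.686249 + p_m*3.619370 + p_d*0.000000] = 6.133624


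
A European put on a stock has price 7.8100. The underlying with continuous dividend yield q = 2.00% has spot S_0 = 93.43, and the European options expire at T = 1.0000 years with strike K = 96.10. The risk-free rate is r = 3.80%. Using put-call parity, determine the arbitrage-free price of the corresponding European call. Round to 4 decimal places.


Answer: Call price = 6.8732

Derivation:
Put-call parity: C - P = S_0 * exp(-qT) - K * exp(-rT).
S_0 * exp(-qT) = 93.4300 * 0.98019867 = 91.57996205
K * exp(-rT) = 96.1000 * 0.96271294 = 92.51671362
C = P + S*exp(-qT) - K*exp(-rT)
C = 7.8100 + 91.57996205 - 92.51671362 = 6.8732


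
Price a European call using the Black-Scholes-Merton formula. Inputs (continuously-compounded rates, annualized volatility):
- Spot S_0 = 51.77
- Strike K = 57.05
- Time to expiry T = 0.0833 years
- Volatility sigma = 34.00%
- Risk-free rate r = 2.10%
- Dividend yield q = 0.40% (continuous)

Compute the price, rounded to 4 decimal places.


Answer: Price = 0.4648

Derivation:
d1 = (ln(S/K) + (r - q + 0.5*sigma^2) * T) / (sigma * sqrt(T)) = -0.92618450
d2 = d1 - sigma * sqrt(T) = -1.02431442
exp(-rT) = 0.99825223; exp(-qT) = 0.99966686
C = S_0 * exp(-qT) * N(d1) - K * exp(-rT) * N(d2)
N(d1) = 0.17717505; N(d2) = 0.15284340
C = 51.7700 * 0.99966686 * 0.17717505 - 57.0500 * 0.99825223 * 0.15284340 = 0.4648


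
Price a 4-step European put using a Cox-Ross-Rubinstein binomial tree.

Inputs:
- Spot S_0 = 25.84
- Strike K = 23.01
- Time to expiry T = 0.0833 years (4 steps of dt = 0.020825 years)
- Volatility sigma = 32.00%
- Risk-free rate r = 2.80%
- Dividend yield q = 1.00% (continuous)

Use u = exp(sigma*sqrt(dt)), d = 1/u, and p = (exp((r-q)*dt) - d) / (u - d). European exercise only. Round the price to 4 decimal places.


dt = T/N = 0.020825
u = exp(sigma*sqrt(dt)) = 1.047262; d = 1/u = 0.954871
p = (exp((r-q)*dt) - d) / (u - d) = 0.492515
Discount per step: exp(-r*dt) = 0.999417
Stock lattice S(k, i) with i counting down-moves:
  k=0: S(0,0) = 25.8400
  k=1: S(1,0) = 27.0612; S(1,1) = 24.6739
  k=2: S(2,0) = 28.3402; S(2,1) = 25.8400; S(2,2) = 23.5604
  k=3: S(3,0) = 29.6796; S(3,1) = 27.0612; S(3,2) = 24.6739; S(3,3) = 22.4971
  k=4: S(4,0) = 31.0823; S(4,1) = 28.3402; S(4,2) = 25.8400; S(4,3) = 23.5604; S(4,4) = 21.4819
Terminal payoffs V(N, i) = max(K - S_T, 0):
  V(4,0) = 0.000000; V(4,1) = 0.000000; V(4,2) = 0.000000; V(4,3) = 0.000000; V(4,4) = 1.528147
Backward induction: V(k, i) = exp(-r*dt) * [p * V(k+1, i) + (1-p) * V(k+1, i+1)].
  V(3,0) = exp(-r*dt) * [p*0.000000 + (1-p)*0.000000] = 0.000000
  V(3,1) = exp(-r*dt) * [p*0.000000 + (1-p)*0.000000] = 0.000000
  V(3,2) = exp(-r*dt) * [p*0.000000 + (1-p)*0.000000] = 0.000000
  V(3,3) = exp(-r*dt) * [p*0.000000 + (1-p)*1.528147] = 0.775059
  V(2,0) = exp(-r*dt) * [p*0.000000 + (1-p)*0.000000] = 0.000000
  V(2,1) = exp(-r*dt) * [p*0.000000 + (1-p)*0.000000] = 0.000000
  V(2,2) = exp(-r*dt) * [p*0.000000 + (1-p)*0.775059] = 0.393101
  V(1,0) = exp(-r*dt) * [p*0.000000 + (1-p)*0.000000] = 0.000000
  V(1,1) = exp(-r*dt) * [p*0.000000 + (1-p)*0.393101] = 0.199377
  V(0,0) = exp(-r*dt) * [p*0.000000 + (1-p)*0.199377] = 0.101122

Answer: Price = V(0,0) = 0.1011


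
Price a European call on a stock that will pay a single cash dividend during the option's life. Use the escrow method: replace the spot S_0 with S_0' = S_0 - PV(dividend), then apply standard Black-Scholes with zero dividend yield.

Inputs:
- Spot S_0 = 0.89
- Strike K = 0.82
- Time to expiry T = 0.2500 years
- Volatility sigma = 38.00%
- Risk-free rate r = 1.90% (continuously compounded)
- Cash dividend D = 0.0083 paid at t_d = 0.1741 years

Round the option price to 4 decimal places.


PV(D) = D * exp(-r * t_d) = 0.0083 * 0.99669757 = 0.00827259
S_0' = S_0 - PV(D) = 0.8900 - 0.00827259 = 0.88172741
d1 = (ln(S_0'/K) + (r + sigma^2/2)*T) / (sigma*sqrt(T)) = 0.50199268
d2 = d1 - sigma*sqrt(T) = 0.31199268
exp(-rT) = 0.99526126
N(d1) = 0.69216367; N(d2) = 0.62247696
C = S_0' * N(d1) - K * exp(-rT) * N(d2) = 0.88172741 * 0.69216367 - 0.8200 * 0.99526126 * 0.62247696 = 0.1023

Answer: Price = 0.1023


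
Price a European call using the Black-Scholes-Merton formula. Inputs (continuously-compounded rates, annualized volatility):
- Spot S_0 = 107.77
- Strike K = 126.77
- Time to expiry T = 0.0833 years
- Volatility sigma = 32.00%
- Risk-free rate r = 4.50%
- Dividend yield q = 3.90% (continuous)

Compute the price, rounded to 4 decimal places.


Answer: Price = 0.1727

Derivation:
d1 = (ln(S/K) + (r - q + 0.5*sigma^2) * T) / (sigma * sqrt(T)) = -1.70652326
d2 = d1 - sigma * sqrt(T) = -1.79888082
exp(-rT) = 0.99625852; exp(-qT) = 0.99675657
C = S_0 * exp(-qT) * N(d1) - K * exp(-rT) * N(d2)
N(d1) = 0.04395535; N(d2) = 0.03601877
C = 107.7700 * 0.99675657 * 0.04395535 - 126.7700 * 0.99625852 * 0.03601877 = 0.1727


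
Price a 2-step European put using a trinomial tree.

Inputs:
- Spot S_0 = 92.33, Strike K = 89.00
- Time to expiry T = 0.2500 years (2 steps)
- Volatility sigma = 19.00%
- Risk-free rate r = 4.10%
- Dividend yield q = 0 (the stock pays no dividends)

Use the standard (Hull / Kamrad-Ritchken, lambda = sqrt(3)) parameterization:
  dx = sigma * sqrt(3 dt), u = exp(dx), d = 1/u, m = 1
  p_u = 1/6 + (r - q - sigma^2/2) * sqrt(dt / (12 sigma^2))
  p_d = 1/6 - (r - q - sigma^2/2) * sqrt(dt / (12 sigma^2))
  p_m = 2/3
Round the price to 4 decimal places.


Answer: Price = V(0,0) = 1.7608

Derivation:
dt = T/N = 0.125000; dx = sigma*sqrt(3*dt) = 0.116351
u = exp(dx) = 1.123390; d = 1/u = 0.890163
p_u = 0.178995, p_m = 0.666667, p_d = 0.154339
Discount per step: exp(-r*dt) = 0.994888
Stock lattice S(k, j) with j the centered position index:
  k=0: S(0,+0) = 92.3300
  k=1: S(1,-1) = 82.1887; S(1,+0) = 92.3300; S(1,+1) = 103.7226
  k=2: S(2,-2) = 73.1614; S(2,-1) = 82.1887; S(2,+0) = 92.3300; S(2,+1) = 103.7226; S(2,+2) = 116.5209
Terminal payoffs V(N, j) = max(K - S_T, 0):
  V(2,-2) = 15.838627; V(2,-1) = 6.811256; V(2,+0) = 0.000000; V(2,+1) = 0.000000; V(2,+2) = 0.000000
Backward induction: V(k, j) = exp(-r*dt) * [p_u * V(k+1, j+1) + p_m * V(k+1, j) + p_d * V(k+1, j-1)]
  V(1,-1) = exp(-r*dt) * [p_u*0.000000 + p_m*6.811256 + p_d*15.838627] = 6.949641
  V(1,+0) = exp(-r*dt) * [p_u*0.000000 + p_m*0.000000 + p_d*6.811256] = 1.045866
  V(1,+1) = exp(-r*dt) * [p_u*0.000000 + p_m*0.000000 + p_d*0.000000] = 0.000000
  V(0,+0) = exp(-r*dt) * [p_u*0.000000 + p_m*1.045866 + p_d*6.949641] = 1.760795


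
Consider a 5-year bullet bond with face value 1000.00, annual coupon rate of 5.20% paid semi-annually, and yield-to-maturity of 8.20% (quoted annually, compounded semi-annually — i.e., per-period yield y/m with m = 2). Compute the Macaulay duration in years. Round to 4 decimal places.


Coupon per period c = face * coupon_rate / m = 26.000000
Periods per year m = 2; per-period yield y/m = 0.041000
Number of cashflows N = 10
Cashflows (t years, CF_t, discount factor 1/(1+y/m)^(m*t), PV):
  t = 0.5000: CF_t = 26.000000, DF = 0.960615, PV = 24.975985
  t = 1.0000: CF_t = 26.000000, DF = 0.922781, PV = 23.992300
  t = 1.5000: CF_t = 26.000000, DF = 0.886437, PV = 23.047359
  t = 2.0000: CF_t = 26.000000, DF = 0.851524, PV = 22.139634
  t = 2.5000: CF_t = 26.000000, DF = 0.817987, PV = 21.267660
  t = 3.0000: CF_t = 26.000000, DF = 0.785770, PV = 20.430028
  t = 3.5000: CF_t = 26.000000, DF = 0.754823, PV = 19.625388
  t = 4.0000: CF_t = 26.000000, DF = 0.725094, PV = 18.852438
  t = 4.5000: CF_t = 26.000000, DF = 0.696536, PV = 18.109930
  t = 5.0000: CF_t = 1026.000000, DF = 0.669103, PV = 686.499248
Price P = sum_t PV_t = 878.939969
Macaulay numerator sum_t t * PV_t:
  t * PV_t at t = 0.5000: 12.487992
  t * PV_t at t = 1.0000: 23.992300
  t * PV_t at t = 1.5000: 34.571038
  t * PV_t at t = 2.0000: 44.279267
  t * PV_t at t = 2.5000: 53.169149
  t * PV_t at t = 3.0000: 61.290085
  t * PV_t at t = 3.5000: 68.688856
  t * PV_t at t = 4.0000: 75.409750
  t * PV_t at t = 4.5000: 81.494687
  t * PV_t at t = 5.0000: 3432.496239
Macaulay duration D = (sum_t t * PV_t) / P = 3887.879365 / 878.939969 = 4.423373

Answer: Macaulay duration = 4.4234 years


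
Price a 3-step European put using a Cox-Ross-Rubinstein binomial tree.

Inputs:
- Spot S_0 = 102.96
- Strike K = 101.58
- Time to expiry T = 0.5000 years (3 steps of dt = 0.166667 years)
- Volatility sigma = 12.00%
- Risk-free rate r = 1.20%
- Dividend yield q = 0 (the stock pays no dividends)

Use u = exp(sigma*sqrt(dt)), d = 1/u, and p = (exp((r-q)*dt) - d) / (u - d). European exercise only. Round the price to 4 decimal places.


dt = T/N = 0.166667
u = exp(sigma*sqrt(dt)) = 1.050210; d = 1/u = 0.952191
p = (exp((r-q)*dt) - d) / (u - d) = 0.508180
Discount per step: exp(-r*dt) = 0.998002
Stock lattice S(k, i) with i counting down-moves:
  k=0: S(0,0) = 102.9600
  k=1: S(1,0) = 108.1296; S(1,1) = 98.0376
  k=2: S(2,0) = 113.5587; S(2,1) = 102.9600; S(2,2) = 93.3505
  k=3: S(3,0) = 119.2605; S(3,1) = 108.1296; S(3,2) = 98.0376; S(3,3) = 88.8875
Terminal payoffs V(N, i) = max(K - S_T, 0):
  V(3,0) = 0.000000; V(3,1) = 0.000000; V(3,2) = 3.542430; V(3,3) = 12.692531
Backward induction: V(k, i) = exp(-r*dt) * [p * V(k+1, i) + (1-p) * V(k+1, i+1)].
  V(2,0) = exp(-r*dt) * [p*0.000000 + (1-p)*0.000000] = 0.000000
  V(2,1) = exp(-r*dt) * [p*0.000000 + (1-p)*3.542430] = 1.738758
  V(2,2) = exp(-r*dt) * [p*3.542430 + (1-p)*12.692531] = 8.026567
  V(1,0) = exp(-r*dt) * [p*0.000000 + (1-p)*1.738758] = 0.853448
  V(1,1) = exp(-r*dt) * [p*1.738758 + (1-p)*8.026567] = 4.821577
  V(0,0) = exp(-r*dt) * [p*0.853448 + (1-p)*4.821577] = 2.799450

Answer: Price = V(0,0) = 2.7995


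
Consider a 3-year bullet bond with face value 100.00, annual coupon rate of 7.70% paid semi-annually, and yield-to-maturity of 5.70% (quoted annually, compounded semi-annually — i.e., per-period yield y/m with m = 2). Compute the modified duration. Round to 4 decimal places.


Coupon per period c = face * coupon_rate / m = 3.850000
Periods per year m = 2; per-period yield y/m = 0.028500
Number of cashflows N = 6
Cashflows (t years, CF_t, discount factor 1/(1+y/m)^(m*t), PV):
  t = 0.5000: CF_t = 3.850000, DF = 0.972290, PV = 3.743316
  t = 1.0000: CF_t = 3.850000, DF = 0.945347, PV = 3.639587
  t = 1.5000: CF_t = 3.850000, DF = 0.919152, PV = 3.538733
  t = 2.0000: CF_t = 3.850000, DF = 0.893682, PV = 3.440674
  t = 2.5000: CF_t = 3.850000, DF = 0.868917, PV = 3.345332
  t = 3.0000: CF_t = 103.850000, DF = 0.844840, PV = 87.736585
Price P = sum_t PV_t = 105.444227
First compute Macaulay numerator sum_t t * PV_t:
  t * PV_t at t = 0.5000: 1.871658
  t * PV_t at t = 1.0000: 3.639587
  t * PV_t at t = 1.5000: 5.308100
  t * PV_t at t = 2.0000: 6.881348
  t * PV_t at t = 2.5000: 8.363330
  t * PV_t at t = 3.0000: 263.209754
Macaulay duration D = 289.273778 / 105.444227 = 2.743382
Modified duration = D / (1 + y/m) = 2.743382 / (1 + 0.028500) = 2.667362

Answer: Modified duration = 2.6674


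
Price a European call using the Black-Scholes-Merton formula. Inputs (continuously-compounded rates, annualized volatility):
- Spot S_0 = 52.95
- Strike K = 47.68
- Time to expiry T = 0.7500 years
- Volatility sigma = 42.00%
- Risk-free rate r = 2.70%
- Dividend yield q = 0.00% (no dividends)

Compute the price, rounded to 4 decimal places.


Answer: Price = 10.7208

Derivation:
d1 = (ln(S/K) + (r - q + 0.5*sigma^2) * T) / (sigma * sqrt(T)) = 0.52576278
d2 = d1 - sigma * sqrt(T) = 0.16203211
exp(-rT) = 0.97995365; exp(-qT) = 1.00000000
C = S_0 * exp(-qT) * N(d1) - K * exp(-rT) * N(d2)
N(d1) = 0.70047348; N(d2) = 0.56435972
C = 52.9500 * 1.00000000 * 0.70047348 - 47.6800 * 0.97995365 * 0.56435972 = 10.7208


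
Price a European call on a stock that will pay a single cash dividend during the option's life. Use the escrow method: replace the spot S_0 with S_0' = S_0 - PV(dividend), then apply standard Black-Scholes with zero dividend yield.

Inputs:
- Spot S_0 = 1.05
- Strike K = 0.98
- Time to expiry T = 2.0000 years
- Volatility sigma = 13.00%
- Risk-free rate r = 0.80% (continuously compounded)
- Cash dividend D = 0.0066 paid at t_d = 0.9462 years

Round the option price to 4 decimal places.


PV(D) = D * exp(-r * t_d) = 0.0066 * 0.99245898 = 0.00655023
S_0' = S_0 - PV(D) = 1.0500 - 0.00655023 = 1.04344977
d1 = (ln(S_0'/K) + (r + sigma^2/2)*T) / (sigma*sqrt(T)) = 0.52018592
d2 = d1 - sigma*sqrt(T) = 0.33633816
exp(-rT) = 0.98412732
N(d1) = 0.69853300; N(d2) = 0.63169206
C = S_0' * N(d1) - K * exp(-rT) * N(d2) = 1.04344977 * 0.69853300 - 0.9800 * 0.98412732 * 0.63169206 = 0.1197

Answer: Price = 0.1197


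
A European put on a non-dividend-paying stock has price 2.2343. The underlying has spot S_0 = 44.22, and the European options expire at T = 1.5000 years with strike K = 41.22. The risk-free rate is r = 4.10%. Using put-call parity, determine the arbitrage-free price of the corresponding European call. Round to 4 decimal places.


Answer: Call price = 7.6930

Derivation:
Put-call parity: C - P = S_0 * exp(-qT) - K * exp(-rT).
S_0 * exp(-qT) = 44.2200 * 1.00000000 = 44.22000000
K * exp(-rT) = 41.2200 * 0.94035295 = 38.76134842
C = P + S*exp(-qT) - K*exp(-rT)
C = 2.2343 + 44.22000000 - 38.76134842 = 7.6930


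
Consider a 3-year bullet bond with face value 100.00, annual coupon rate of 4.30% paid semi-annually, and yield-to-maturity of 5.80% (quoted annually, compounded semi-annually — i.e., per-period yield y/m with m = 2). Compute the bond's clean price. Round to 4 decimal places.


Coupon per period c = face * coupon_rate / m = 2.150000
Periods per year m = 2; per-period yield y/m = 0.029000
Number of cashflows N = 6
Cashflows (t years, CF_t, discount factor 1/(1+y/m)^(m*t), PV):
  t = 0.5000: CF_t = 2.150000, DF = 0.971817, PV = 2.089407
  t = 1.0000: CF_t = 2.150000, DF = 0.944429, PV = 2.030522
  t = 1.5000: CF_t = 2.150000, DF = 0.917812, PV = 1.973296
  t = 2.0000: CF_t = 2.150000, DF = 0.891946, PV = 1.917684
  t = 2.5000: CF_t = 2.150000, DF = 0.866808, PV = 1.863638
  t = 3.0000: CF_t = 102.150000, DF = 0.842379, PV = 86.049058
Price P = sum_t PV_t = 95.923606

Answer: Price = 95.9236


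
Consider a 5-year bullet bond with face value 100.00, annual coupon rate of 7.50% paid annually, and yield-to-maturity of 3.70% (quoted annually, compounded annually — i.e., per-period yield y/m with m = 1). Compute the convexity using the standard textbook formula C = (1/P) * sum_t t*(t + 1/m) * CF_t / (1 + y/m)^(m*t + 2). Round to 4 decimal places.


Coupon per period c = face * coupon_rate / m = 7.500000
Periods per year m = 1; per-period yield y/m = 0.037000
Number of cashflows N = 5
Cashflows (t years, CF_t, discount factor 1/(1+y/m)^(m*t), PV):
  t = 1.0000: CF_t = 7.500000, DF = 0.964320, PV = 7.232401
  t = 2.0000: CF_t = 7.500000, DF = 0.929913, PV = 6.974350
  t = 3.0000: CF_t = 7.500000, DF = 0.896734, PV = 6.725506
  t = 4.0000: CF_t = 7.500000, DF = 0.864739, PV = 6.485541
  t = 5.0000: CF_t = 107.500000, DF = 0.833885, PV = 89.642649
Price P = sum_t PV_t = 117.060448
Convexity numerator sum_t t*(t + 1/m) * CF_t / (1+y/m)^(m*t + 2):
  t = 1.0000: term = 13.451013
  t = 2.0000: term = 38.913249
  t = 3.0000: term = 75.049660
  t = 4.0000: term = 120.619832
  t = 5.0000: term = 2500.796911
Convexity = (1/P) * sum = 2748.830665 / 117.060448 = 23.482147

Answer: Convexity = 23.4821


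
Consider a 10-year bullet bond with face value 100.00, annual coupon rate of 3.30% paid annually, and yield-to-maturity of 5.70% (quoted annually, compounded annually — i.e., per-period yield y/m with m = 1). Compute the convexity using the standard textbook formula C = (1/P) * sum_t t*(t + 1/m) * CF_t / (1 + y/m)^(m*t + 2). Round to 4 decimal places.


Coupon per period c = face * coupon_rate / m = 3.300000
Periods per year m = 1; per-period yield y/m = 0.057000
Number of cashflows N = 10
Cashflows (t years, CF_t, discount factor 1/(1+y/m)^(m*t), PV):
  t = 1.0000: CF_t = 3.300000, DF = 0.946074, PV = 3.122044
  t = 2.0000: CF_t = 3.300000, DF = 0.895056, PV = 2.953684
  t = 3.0000: CF_t = 3.300000, DF = 0.846789, PV = 2.794403
  t = 4.0000: CF_t = 3.300000, DF = 0.801125, PV = 2.643711
  t = 5.0000: CF_t = 3.300000, DF = 0.757923, PV = 2.501146
  t = 6.0000: CF_t = 3.300000, DF = 0.717051, PV = 2.366268
  t = 7.0000: CF_t = 3.300000, DF = 0.678383, PV = 2.238665
  t = 8.0000: CF_t = 3.300000, DF = 0.641801, PV = 2.117942
  t = 9.0000: CF_t = 3.300000, DF = 0.607191, PV = 2.003729
  t = 10.0000: CF_t = 103.300000, DF = 0.574447, PV = 59.340397
Price P = sum_t PV_t = 82.081988
Convexity numerator sum_t t*(t + 1/m) * CF_t / (1+y/m)^(m*t + 2):
  t = 1.0000: term = 5.588805
  t = 2.0000: term = 15.862266
  t = 3.0000: term = 30.013749
  t = 4.0000: term = 47.325369
  t = 5.0000: term = 67.159938
  t = 6.0000: term = 88.953560
  t = 7.0000: term = 112.208842
  t = 8.0000: term = 136.488658
  t = 9.0000: term = 161.410428
  t = 10.0000: term = 5842.425175
Convexity = (1/P) * sum = 6507.436790 / 82.081988 = 79.279717

Answer: Convexity = 79.2797


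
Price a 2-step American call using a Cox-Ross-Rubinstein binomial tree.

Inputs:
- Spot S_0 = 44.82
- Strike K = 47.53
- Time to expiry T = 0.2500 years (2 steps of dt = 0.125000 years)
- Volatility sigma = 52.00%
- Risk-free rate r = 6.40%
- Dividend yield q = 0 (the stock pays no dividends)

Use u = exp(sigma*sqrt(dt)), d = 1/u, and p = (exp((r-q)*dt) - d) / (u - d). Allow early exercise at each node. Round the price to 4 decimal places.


Answer: Price = V(0,0) = 3.8353

Derivation:
dt = T/N = 0.125000
u = exp(sigma*sqrt(dt)) = 1.201833; d = 1/u = 0.832062
p = (exp((r-q)*dt) - d) / (u - d) = 0.475889
Discount per step: exp(-r*dt) = 0.992032
Stock lattice S(k, i) with i counting down-moves:
  k=0: S(0,0) = 44.8200
  k=1: S(1,0) = 53.8661; S(1,1) = 37.2930
  k=2: S(2,0) = 64.7381; S(2,1) = 44.8200; S(2,2) = 31.0301
Terminal payoffs V(N, i) = max(S_T - K, 0):
  V(2,0) = 17.208106; V(2,1) = 0.000000; V(2,2) = 0.000000
Backward induction: V(k, i) = exp(-r*dt) * [p * V(k+1, i) + (1-p) * V(k+1, i+1)]; then take max(V_cont, immediate exercise) for American.
  V(1,0) = exp(-r*dt) * [p*17.208106 + (1-p)*0.000000] = 8.123895; exercise = 6.336148; V(1,0) = max -> 8.123895
  V(1,1) = exp(-r*dt) * [p*0.000000 + (1-p)*0.000000] = 0.000000; exercise = 0.000000; V(1,1) = max -> 0.000000
  V(0,0) = exp(-r*dt) * [p*8.123895 + (1-p)*0.000000] = 3.835266; exercise = 0.000000; V(0,0) = max -> 3.835266


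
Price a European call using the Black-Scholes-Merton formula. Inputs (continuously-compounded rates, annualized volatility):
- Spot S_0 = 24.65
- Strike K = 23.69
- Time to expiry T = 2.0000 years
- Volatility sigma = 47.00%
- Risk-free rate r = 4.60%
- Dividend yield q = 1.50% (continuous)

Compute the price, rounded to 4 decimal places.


Answer: Price = 7.1507

Derivation:
d1 = (ln(S/K) + (r - q + 0.5*sigma^2) * T) / (sigma * sqrt(T)) = 0.48538199
d2 = d1 - sigma * sqrt(T) = -0.17929839
exp(-rT) = 0.91210515; exp(-qT) = 0.97044553
C = S_0 * exp(-qT) * N(d1) - K * exp(-rT) * N(d2)
N(d1) = 0.68629730; N(d2) = 0.42885171
C = 24.6500 * 0.97044553 * 0.68629730 - 23.6900 * 0.91210515 * 0.42885171 = 7.1507


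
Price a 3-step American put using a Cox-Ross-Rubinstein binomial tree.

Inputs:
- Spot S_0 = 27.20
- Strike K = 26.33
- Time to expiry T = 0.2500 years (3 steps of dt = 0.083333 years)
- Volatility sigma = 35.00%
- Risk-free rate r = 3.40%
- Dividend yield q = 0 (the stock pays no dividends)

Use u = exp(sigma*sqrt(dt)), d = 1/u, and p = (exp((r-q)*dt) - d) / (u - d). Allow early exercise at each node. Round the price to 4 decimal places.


Answer: Price = V(0,0) = 1.5090

Derivation:
dt = T/N = 0.083333
u = exp(sigma*sqrt(dt)) = 1.106317; d = 1/u = 0.903900
p = (exp((r-q)*dt) - d) / (u - d) = 0.488780
Discount per step: exp(-r*dt) = 0.997171
Stock lattice S(k, i) with i counting down-moves:
  k=0: S(0,0) = 27.2000
  k=1: S(1,0) = 30.0918; S(1,1) = 24.5861
  k=2: S(2,0) = 33.2911; S(2,1) = 27.2000; S(2,2) = 22.2234
  k=3: S(3,0) = 36.8305; S(3,1) = 30.0918; S(3,2) = 24.5861; S(3,3) = 20.0877
Terminal payoffs V(N, i) = max(K - S_T, 0):
  V(3,0) = 0.000000; V(3,1) = 0.000000; V(3,2) = 1.743914; V(3,3) = 6.242292
Backward induction: V(k, i) = exp(-r*dt) * [p * V(k+1, i) + (1-p) * V(k+1, i+1)]; then take max(V_cont, immediate exercise) for American.
  V(2,0) = exp(-r*dt) * [p*0.000000 + (1-p)*0.000000] = 0.000000; exercise = 0.000000; V(2,0) = max -> 0.000000
  V(2,1) = exp(-r*dt) * [p*0.000000 + (1-p)*1.743914] = 0.889002; exercise = 0.000000; V(2,1) = max -> 0.889002
  V(2,2) = exp(-r*dt) * [p*1.743914 + (1-p)*6.242292] = 4.032135; exercise = 4.106631; V(2,2) = max -> 4.106631
  V(1,0) = exp(-r*dt) * [p*0.000000 + (1-p)*0.889002] = 0.453190; exercise = 0.000000; V(1,0) = max -> 0.453190
  V(1,1) = exp(-r*dt) * [p*0.889002 + (1-p)*4.106631] = 2.526750; exercise = 1.743914; V(1,1) = max -> 2.526750
  V(0,0) = exp(-r*dt) * [p*0.453190 + (1-p)*2.526750] = 1.508954; exercise = 0.000000; V(0,0) = max -> 1.508954


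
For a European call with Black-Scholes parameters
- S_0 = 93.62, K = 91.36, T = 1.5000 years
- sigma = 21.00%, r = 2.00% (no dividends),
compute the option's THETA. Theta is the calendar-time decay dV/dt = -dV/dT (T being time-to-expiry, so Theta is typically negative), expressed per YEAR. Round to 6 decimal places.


d1 = 0.3402508050; d2 = 0.0830543820
phi(d1) = 0.3765050426; exp(-qT) = 1.0000000000; exp(-rT) = 0.9704455335
Theta = -S*exp(-qT)*phi(d1)*sigma/(2*sqrt(T)) - r*K*exp(-rT)*N(d2) + q*S*exp(-qT)*N(d1)
N(d1) = 0.6331661694; N(d2) = 0.5330958508; sqrt(T) = 1.2247448714
Term 1 = -93.6200 * 1.0000000000 * 0.3765050426 * 0.2100 / (2 * 1.2247448714) = -3.0219209777
Term 2 = -0.0200 * 91.3600 * 0.9704455335 * 0.5330958508 = -0.9452845385
Term 3 = 0 (no dividend yield, q = 0)
Theta = -3.0219209777 + (-0.9452845385) + (0.0000000000) = -3.967206

Answer: Theta = -3.967206


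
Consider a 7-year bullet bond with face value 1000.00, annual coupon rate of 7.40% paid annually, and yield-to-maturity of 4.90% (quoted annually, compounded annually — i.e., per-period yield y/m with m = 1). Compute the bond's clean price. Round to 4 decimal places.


Coupon per period c = face * coupon_rate / m = 74.000000
Periods per year m = 1; per-period yield y/m = 0.049000
Number of cashflows N = 7
Cashflows (t years, CF_t, discount factor 1/(1+y/m)^(m*t), PV):
  t = 1.0000: CF_t = 74.000000, DF = 0.953289, PV = 70.543375
  t = 2.0000: CF_t = 74.000000, DF = 0.908760, PV = 67.248212
  t = 3.0000: CF_t = 74.000000, DF = 0.866310, PV = 64.106971
  t = 4.0000: CF_t = 74.000000, DF = 0.825844, PV = 61.112460
  t = 5.0000: CF_t = 74.000000, DF = 0.787268, PV = 58.257827
  t = 6.0000: CF_t = 74.000000, DF = 0.750494, PV = 55.536536
  t = 7.0000: CF_t = 1074.000000, DF = 0.715437, PV = 768.379667
Price P = sum_t PV_t = 1145.185048

Answer: Price = 1145.1850


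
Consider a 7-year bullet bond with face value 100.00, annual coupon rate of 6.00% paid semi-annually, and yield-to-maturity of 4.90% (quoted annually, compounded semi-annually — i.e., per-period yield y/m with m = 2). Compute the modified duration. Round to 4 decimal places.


Coupon per period c = face * coupon_rate / m = 3.000000
Periods per year m = 2; per-period yield y/m = 0.024500
Number of cashflows N = 14
Cashflows (t years, CF_t, discount factor 1/(1+y/m)^(m*t), PV):
  t = 0.5000: CF_t = 3.000000, DF = 0.976086, PV = 2.928258
  t = 1.0000: CF_t = 3.000000, DF = 0.952744, PV = 2.858231
  t = 1.5000: CF_t = 3.000000, DF = 0.929960, PV = 2.789879
  t = 2.0000: CF_t = 3.000000, DF = 0.907721, PV = 2.723162
  t = 2.5000: CF_t = 3.000000, DF = 0.886013, PV = 2.658040
  t = 3.0000: CF_t = 3.000000, DF = 0.864825, PV = 2.594475
  t = 3.5000: CF_t = 3.000000, DF = 0.844143, PV = 2.532430
  t = 4.0000: CF_t = 3.000000, DF = 0.823957, PV = 2.471870
  t = 4.5000: CF_t = 3.000000, DF = 0.804252, PV = 2.412757
  t = 5.0000: CF_t = 3.000000, DF = 0.785019, PV = 2.355058
  t = 5.5000: CF_t = 3.000000, DF = 0.766246, PV = 2.298739
  t = 6.0000: CF_t = 3.000000, DF = 0.747922, PV = 2.243767
  t = 6.5000: CF_t = 3.000000, DF = 0.730036, PV = 2.190109
  t = 7.0000: CF_t = 103.000000, DF = 0.712578, PV = 73.395553
Price P = sum_t PV_t = 106.452326
First compute Macaulay numerator sum_t t * PV_t:
  t * PV_t at t = 0.5000: 1.464129
  t * PV_t at t = 1.0000: 2.858231
  t * PV_t at t = 1.5000: 4.184818
  t * PV_t at t = 2.0000: 5.446323
  t * PV_t at t = 2.5000: 6.645099
  t * PV_t at t = 3.0000: 7.783425
  t * PV_t at t = 3.5000: 8.863506
  t * PV_t at t = 4.0000: 9.887478
  t * PV_t at t = 4.5000: 10.857407
  t * PV_t at t = 5.0000: 11.775291
  t * PV_t at t = 5.5000: 12.643065
  t * PV_t at t = 6.0000: 13.462600
  t * PV_t at t = 6.5000: 14.235709
  t * PV_t at t = 7.0000: 513.768870
Macaulay duration D = 623.875951 / 106.452326 = 5.860614
Modified duration = D / (1 + y/m) = 5.860614 / (1 + 0.024500) = 5.720462

Answer: Modified duration = 5.7205


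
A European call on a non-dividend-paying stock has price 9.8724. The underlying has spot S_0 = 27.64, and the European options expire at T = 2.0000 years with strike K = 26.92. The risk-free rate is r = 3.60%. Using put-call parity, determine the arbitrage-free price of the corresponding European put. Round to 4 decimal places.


Put-call parity: C - P = S_0 * exp(-qT) - K * exp(-rT).
S_0 * exp(-qT) = 27.6400 * 1.00000000 = 27.64000000
K * exp(-rT) = 26.9200 * 0.93053090 = 25.04989172
P = C - S*exp(-qT) + K*exp(-rT)
P = 9.8724 - 27.64000000 + 25.04989172 = 7.2823

Answer: Put price = 7.2823


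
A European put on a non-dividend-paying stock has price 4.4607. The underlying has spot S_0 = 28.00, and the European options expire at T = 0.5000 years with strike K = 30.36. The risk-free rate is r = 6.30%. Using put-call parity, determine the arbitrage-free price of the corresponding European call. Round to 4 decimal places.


Answer: Call price = 3.0421

Derivation:
Put-call parity: C - P = S_0 * exp(-qT) - K * exp(-rT).
S_0 * exp(-qT) = 28.0000 * 1.00000000 = 28.00000000
K * exp(-rT) = 30.3600 * 0.96899096 = 29.41856544
C = P + S*exp(-qT) - K*exp(-rT)
C = 4.4607 + 28.00000000 - 29.41856544 = 3.0421


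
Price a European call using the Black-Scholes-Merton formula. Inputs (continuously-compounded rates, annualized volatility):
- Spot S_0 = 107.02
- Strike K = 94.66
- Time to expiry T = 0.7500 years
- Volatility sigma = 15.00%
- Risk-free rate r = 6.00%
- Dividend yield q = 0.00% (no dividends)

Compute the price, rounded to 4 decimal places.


d1 = (ln(S/K) + (r - q + 0.5*sigma^2) * T) / (sigma * sqrt(T)) = 1.35609346
d2 = d1 - sigma * sqrt(T) = 1.22618965
exp(-rT) = 0.95599748; exp(-qT) = 1.00000000
C = S_0 * exp(-qT) * N(d1) - K * exp(-rT) * N(d2)
N(d1) = 0.91246528; N(d2) = 0.88993634
C = 107.0200 * 1.00000000 * 0.91246528 - 94.6600 * 0.95599748 * 0.88993634 = 17.1175

Answer: Price = 17.1175


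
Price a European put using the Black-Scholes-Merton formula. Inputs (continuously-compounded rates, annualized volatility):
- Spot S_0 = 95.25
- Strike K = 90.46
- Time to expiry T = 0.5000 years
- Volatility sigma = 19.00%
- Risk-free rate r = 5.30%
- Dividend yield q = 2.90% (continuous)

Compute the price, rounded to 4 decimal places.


Answer: Price = 2.5157

Derivation:
d1 = (ln(S/K) + (r - q + 0.5*sigma^2) * T) / (sigma * sqrt(T)) = 0.54054406
d2 = d1 - sigma * sqrt(T) = 0.40619377
exp(-rT) = 0.97384804; exp(-qT) = 0.98560462
P = K * exp(-rT) * N(-d2) - S_0 * exp(-qT) * N(-d1)
N(-d1) = 0.29441094; N(-d2) = 0.34230012
P = 90.4600 * 0.97384804 * 0.34230012 - 95.2500 * 0.98560462 * 0.29441094 = 2.5157


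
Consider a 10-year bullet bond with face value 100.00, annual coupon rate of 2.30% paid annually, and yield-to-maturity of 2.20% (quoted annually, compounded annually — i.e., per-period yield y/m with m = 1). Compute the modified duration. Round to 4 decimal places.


Answer: Modified duration = 8.8569

Derivation:
Coupon per period c = face * coupon_rate / m = 2.300000
Periods per year m = 1; per-period yield y/m = 0.022000
Number of cashflows N = 10
Cashflows (t years, CF_t, discount factor 1/(1+y/m)^(m*t), PV):
  t = 1.0000: CF_t = 2.300000, DF = 0.978474, PV = 2.250489
  t = 2.0000: CF_t = 2.300000, DF = 0.957411, PV = 2.202044
  t = 3.0000: CF_t = 2.300000, DF = 0.936801, PV = 2.154642
  t = 4.0000: CF_t = 2.300000, DF = 0.916635, PV = 2.108260
  t = 5.0000: CF_t = 2.300000, DF = 0.896903, PV = 2.062877
  t = 6.0000: CF_t = 2.300000, DF = 0.877596, PV = 2.018471
  t = 7.0000: CF_t = 2.300000, DF = 0.858704, PV = 1.975020
  t = 8.0000: CF_t = 2.300000, DF = 0.840220, PV = 1.932505
  t = 9.0000: CF_t = 2.300000, DF = 0.822133, PV = 1.890905
  t = 10.0000: CF_t = 102.300000, DF = 0.804435, PV = 82.293716
Price P = sum_t PV_t = 100.888931
First compute Macaulay numerator sum_t t * PV_t:
  t * PV_t at t = 1.0000: 2.250489
  t * PV_t at t = 2.0000: 4.404089
  t * PV_t at t = 3.0000: 6.463926
  t * PV_t at t = 4.0000: 8.433042
  t * PV_t at t = 5.0000: 10.314386
  t * PV_t at t = 6.0000: 12.110825
  t * PV_t at t = 7.0000: 13.825142
  t * PV_t at t = 8.0000: 15.460042
  t * PV_t at t = 9.0000: 17.018147
  t * PV_t at t = 10.0000: 822.937164
Macaulay duration D = 913.217251 / 100.888931 = 9.051709
Modified duration = D / (1 + y/m) = 9.051709 / (1 + 0.022000) = 8.856858


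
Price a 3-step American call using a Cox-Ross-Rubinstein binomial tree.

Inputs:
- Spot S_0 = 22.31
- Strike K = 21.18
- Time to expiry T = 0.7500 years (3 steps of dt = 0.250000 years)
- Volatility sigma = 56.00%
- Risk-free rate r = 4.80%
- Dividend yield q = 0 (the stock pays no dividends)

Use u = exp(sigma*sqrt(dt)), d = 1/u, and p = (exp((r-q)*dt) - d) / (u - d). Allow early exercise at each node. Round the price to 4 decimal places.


dt = T/N = 0.250000
u = exp(sigma*sqrt(dt)) = 1.323130; d = 1/u = 0.755784
p = (exp((r-q)*dt) - d) / (u - d) = 0.451732
Discount per step: exp(-r*dt) = 0.988072
Stock lattice S(k, i) with i counting down-moves:
  k=0: S(0,0) = 22.3100
  k=1: S(1,0) = 29.5190; S(1,1) = 16.8615
  k=2: S(2,0) = 39.0575; S(2,1) = 22.3100; S(2,2) = 12.7437
  k=3: S(3,0) = 51.6781; S(3,1) = 29.5190; S(3,2) = 16.8615; S(3,3) = 9.6315
Terminal payoffs V(N, i) = max(S_T - K, 0):
  V(3,0) = 30.498147; V(3,1) = 8.339026; V(3,2) = 0.000000; V(3,3) = 0.000000
Backward induction: V(k, i) = exp(-r*dt) * [p * V(k+1, i) + (1-p) * V(k+1, i+1)]; then take max(V_cont, immediate exercise) for American.
  V(2,0) = exp(-r*dt) * [p*30.498147 + (1-p)*8.339026] = 18.130145; exercise = 17.877503; V(2,0) = max -> 18.130145
  V(2,1) = exp(-r*dt) * [p*8.339026 + (1-p)*0.000000] = 3.722074; exercise = 1.130000; V(2,1) = max -> 3.722074
  V(2,2) = exp(-r*dt) * [p*0.000000 + (1-p)*0.000000] = 0.000000; exercise = 0.000000; V(2,2) = max -> 0.000000
  V(1,0) = exp(-r*dt) * [p*18.130145 + (1-p)*3.722074] = 10.108630; exercise = 8.339026; V(1,0) = max -> 10.108630
  V(1,1) = exp(-r*dt) * [p*3.722074 + (1-p)*0.000000] = 1.661325; exercise = 0.000000; V(1,1) = max -> 1.661325
  V(0,0) = exp(-r*dt) * [p*10.108630 + (1-p)*1.661325] = 5.411911; exercise = 1.130000; V(0,0) = max -> 5.411911

Answer: Price = V(0,0) = 5.4119


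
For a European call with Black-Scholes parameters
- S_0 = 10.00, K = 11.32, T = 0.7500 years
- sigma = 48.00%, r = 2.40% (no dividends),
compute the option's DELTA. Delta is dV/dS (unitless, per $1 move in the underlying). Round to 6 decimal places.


d1 = -0.0471165446; d2 = -0.4628087384
phi(d1) = 0.3984997064; exp(-qT) = 1.0000000000; exp(-rT) = 0.9821610324
N(d1) = 0.4812101707
Delta = exp(-qT) * N(d1) = 1.0000000000 * 0.4812101707 = 0.481210

Answer: Delta = 0.481210


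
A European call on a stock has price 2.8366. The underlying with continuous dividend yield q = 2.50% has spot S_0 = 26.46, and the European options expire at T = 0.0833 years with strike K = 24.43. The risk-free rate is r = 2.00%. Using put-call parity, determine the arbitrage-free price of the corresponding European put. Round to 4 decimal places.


Answer: Put price = 0.8210

Derivation:
Put-call parity: C - P = S_0 * exp(-qT) - K * exp(-rT).
S_0 * exp(-qT) = 26.4600 * 0.99791967 = 26.40495439
K * exp(-rT) = 24.4300 * 0.99833539 = 24.38933350
P = C - S*exp(-qT) + K*exp(-rT)
P = 2.8366 - 26.40495439 + 24.38933350 = 0.8210


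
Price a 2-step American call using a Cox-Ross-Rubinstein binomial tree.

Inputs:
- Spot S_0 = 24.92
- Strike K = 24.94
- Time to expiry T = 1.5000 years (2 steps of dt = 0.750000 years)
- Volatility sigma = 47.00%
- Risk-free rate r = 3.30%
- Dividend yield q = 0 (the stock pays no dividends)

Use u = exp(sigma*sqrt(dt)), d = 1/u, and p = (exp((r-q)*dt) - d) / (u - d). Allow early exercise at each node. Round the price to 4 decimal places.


dt = T/N = 0.750000
u = exp(sigma*sqrt(dt)) = 1.502352; d = 1/u = 0.665623
p = (exp((r-q)*dt) - d) / (u - d) = 0.429573
Discount per step: exp(-r*dt) = 0.975554
Stock lattice S(k, i) with i counting down-moves:
  k=0: S(0,0) = 24.9200
  k=1: S(1,0) = 37.4386; S(1,1) = 16.5873
  k=2: S(2,0) = 56.2460; S(2,1) = 24.9200; S(2,2) = 11.0409
Terminal payoffs V(N, i) = max(S_T - K, 0):
  V(2,0) = 31.305980; V(2,1) = 0.000000; V(2,2) = 0.000000
Backward induction: V(k, i) = exp(-r*dt) * [p * V(k+1, i) + (1-p) * V(k+1, i+1)]; then take max(V_cont, immediate exercise) for American.
  V(1,0) = exp(-r*dt) * [p*31.305980 + (1-p)*0.000000] = 13.119433; exercise = 12.498614; V(1,0) = max -> 13.119433
  V(1,1) = exp(-r*dt) * [p*0.000000 + (1-p)*0.000000] = 0.000000; exercise = 0.000000; V(1,1) = max -> 0.000000
  V(0,0) = exp(-r*dt) * [p*13.119433 + (1-p)*0.000000] = 5.497976; exercise = 0.000000; V(0,0) = max -> 5.497976

Answer: Price = V(0,0) = 5.4980


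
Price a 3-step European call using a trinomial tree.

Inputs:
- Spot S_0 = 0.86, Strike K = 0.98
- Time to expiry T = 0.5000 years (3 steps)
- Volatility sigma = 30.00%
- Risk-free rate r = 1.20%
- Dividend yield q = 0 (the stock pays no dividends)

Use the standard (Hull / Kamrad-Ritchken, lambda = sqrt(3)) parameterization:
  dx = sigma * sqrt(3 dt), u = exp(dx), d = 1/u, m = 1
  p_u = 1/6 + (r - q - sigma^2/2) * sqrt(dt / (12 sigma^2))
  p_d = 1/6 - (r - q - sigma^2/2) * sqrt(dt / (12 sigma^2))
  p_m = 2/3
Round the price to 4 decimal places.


Answer: Price = V(0,0) = 0.0360

Derivation:
dt = T/N = 0.166667; dx = sigma*sqrt(3*dt) = 0.212132
u = exp(dx) = 1.236311; d = 1/u = 0.808858
p_u = 0.153703, p_m = 0.666667, p_d = 0.179630
Discount per step: exp(-r*dt) = 0.998002
Stock lattice S(k, j) with j the centered position index:
  k=0: S(0,+0) = 0.8600
  k=1: S(1,-1) = 0.6956; S(1,+0) = 0.8600; S(1,+1) = 1.0632
  k=2: S(2,-2) = 0.5627; S(2,-1) = 0.6956; S(2,+0) = 0.8600; S(2,+1) = 1.0632; S(2,+2) = 1.3145
  k=3: S(3,-3) = 0.4551; S(3,-2) = 0.5627; S(3,-1) = 0.6956; S(3,+0) = 0.8600; S(3,+1) = 1.0632; S(3,+2) = 1.3145; S(3,+3) = 1.6251
Terminal payoffs V(N, j) = max(S_T - K, 0):
  V(3,-3) = 0.000000; V(3,-2) = 0.000000; V(3,-1) = 0.000000; V(3,+0) = 0.000000; V(3,+1) = 0.083228; V(3,+2) = 0.334480; V(3,+3) = 0.645106
Backward induction: V(k, j) = exp(-r*dt) * [p_u * V(k+1, j+1) + p_m * V(k+1, j) + p_d * V(k+1, j-1)]
  V(2,-2) = exp(-r*dt) * [p_u*0.000000 + p_m*0.000000 + p_d*0.000000] = 0.000000
  V(2,-1) = exp(-r*dt) * [p_u*0.000000 + p_m*0.000000 + p_d*0.000000] = 0.000000
  V(2,+0) = exp(-r*dt) * [p_u*0.083228 + p_m*0.000000 + p_d*0.000000] = 0.012767
  V(2,+1) = exp(-r*dt) * [p_u*0.334480 + p_m*0.083228 + p_d*0.000000] = 0.106682
  V(2,+2) = exp(-r*dt) * [p_u*0.645106 + p_m*0.334480 + p_d*0.083228] = 0.336418
  V(1,-1) = exp(-r*dt) * [p_u*0.012767 + p_m*0.000000 + p_d*0.000000] = 0.001958
  V(1,+0) = exp(-r*dt) * [p_u*0.106682 + p_m*0.012767 + p_d*0.000000] = 0.024859
  V(1,+1) = exp(-r*dt) * [p_u*0.336418 + p_m*0.106682 + p_d*0.012767] = 0.124873
  V(0,+0) = exp(-r*dt) * [p_u*0.124873 + p_m*0.024859 + p_d*0.001958] = 0.036046
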